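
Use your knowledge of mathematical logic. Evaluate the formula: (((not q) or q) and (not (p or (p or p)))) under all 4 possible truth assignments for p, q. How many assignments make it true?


Check all 4 assignments:
p=0, q=0: 1
p=0, q=1: 1
p=1, q=0: 0
p=1, q=1: 0
Count of True = 2

2


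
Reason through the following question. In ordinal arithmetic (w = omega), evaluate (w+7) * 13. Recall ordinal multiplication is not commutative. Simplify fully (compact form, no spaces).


Compute (w+7) * 13.
Ordinal * is associative and left-distributive over +, but NOT commutative; for finite n>1, n*w = w but w*n stays w*n.
(w+7) * 13 = (w+7) repeated 13 times. Each intermediate +7 is absorbed by the following w; only the last survives: w*13+7.
Result = w*13+7

w*13+7


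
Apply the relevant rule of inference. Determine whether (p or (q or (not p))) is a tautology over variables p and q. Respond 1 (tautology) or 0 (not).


Check all 4 assignments:
p=0, q=0: 1
p=0, q=1: 1
p=1, q=0: 1
p=1, q=1: 1
Satisfying count = 4/4.
Tautology iff count = 4: yes.

1


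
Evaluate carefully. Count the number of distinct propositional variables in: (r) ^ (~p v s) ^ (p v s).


Identify each variable that appears in the formula.
Variables found: p, r, s
Count = 3

3


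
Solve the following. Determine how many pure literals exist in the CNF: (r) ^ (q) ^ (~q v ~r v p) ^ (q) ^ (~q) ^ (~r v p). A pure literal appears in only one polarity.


Check each variable for pure literal status:
p: pure positive
q: mixed (not pure)
r: mixed (not pure)
Pure literal count = 1

1


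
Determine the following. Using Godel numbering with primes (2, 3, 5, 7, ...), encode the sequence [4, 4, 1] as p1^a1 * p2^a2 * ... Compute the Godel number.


Encode each element as an exponent of the corresponding prime:
  2^4 = 16
  3^4 = 81
  5^1 = 5
Product = 16 * 81 * 5 = 6480

6480


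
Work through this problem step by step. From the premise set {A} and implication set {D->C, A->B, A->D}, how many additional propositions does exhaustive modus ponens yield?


Initial facts: {A}
Apply modus ponens to closure:
  A and A->B  =>  B
  A and A->D  =>  D
  D and D->C  =>  C
Final known: {A, B, C, D}
New propositions: {B, C, D}
Count = 3

3


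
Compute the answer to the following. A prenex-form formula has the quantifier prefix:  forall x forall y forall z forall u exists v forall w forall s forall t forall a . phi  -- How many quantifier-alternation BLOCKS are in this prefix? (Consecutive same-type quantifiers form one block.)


Quantifier-type sequence: A A A A E A A A A  (A=forall, E=exists)
Group into maximal same-type runs:
  Ax4 | Ex1 | Ax4
Number of blocks = 3

3


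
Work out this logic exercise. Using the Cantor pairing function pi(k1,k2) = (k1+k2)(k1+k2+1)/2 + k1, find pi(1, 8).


k1 + k2 = 9
(k1+k2)(k1+k2+1)/2 = 9 * 10 / 2 = 45
pi = 45 + 1 = 46

46


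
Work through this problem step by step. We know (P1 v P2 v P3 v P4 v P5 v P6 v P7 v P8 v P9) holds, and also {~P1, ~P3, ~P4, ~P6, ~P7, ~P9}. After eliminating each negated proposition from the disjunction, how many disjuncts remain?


Original disjuncts (9): P1, P2, P3, P4, P5, P6, P7, P8, P9
Negated (eliminate): ~P1, ~P3, ~P4, ~P6, ~P7, ~P9
Remaining disjuncts: P2, P5, P8
Count = 9 - 6 = 3

3


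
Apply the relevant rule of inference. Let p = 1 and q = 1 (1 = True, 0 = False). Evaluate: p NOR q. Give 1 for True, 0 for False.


p = 1, q = 1
Operation: p NOR q
Evaluate: 1 NOR 1 = 0

0


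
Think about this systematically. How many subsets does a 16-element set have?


The power set of a set with n elements has 2^n elements.
|P(S)| = 2^16 = 65536

65536


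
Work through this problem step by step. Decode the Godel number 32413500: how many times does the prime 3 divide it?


Factorize 32413500 by dividing by 3 repeatedly.
Division steps: 3 divides 32413500 exactly 3 time(s).
Exponent of 3 = 3

3


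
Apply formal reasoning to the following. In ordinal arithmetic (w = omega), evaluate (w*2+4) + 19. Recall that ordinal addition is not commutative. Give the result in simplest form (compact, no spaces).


Compute (w*2+4) + 19.
Ordinal + is associative but NOT commutative; for finite n>0, n + w = w but w + n stays w+n.
By associativity: (w*2+4) + 19 = w*2 + (4+19) = w*2+23.
Result = w*2+23

w*2+23


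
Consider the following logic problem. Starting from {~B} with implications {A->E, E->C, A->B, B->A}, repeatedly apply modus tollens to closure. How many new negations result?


Initial negated facts: {~B}
Apply modus tollens to closure:
  ~B and A->B  =>  ~A
Final negated: {~A, ~B}
New negations: {~A}
Count = 1

1


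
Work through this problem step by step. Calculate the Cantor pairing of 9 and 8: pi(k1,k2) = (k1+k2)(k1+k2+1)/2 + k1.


k1 + k2 = 17
(k1+k2)(k1+k2+1)/2 = 17 * 18 / 2 = 153
pi = 153 + 9 = 162

162


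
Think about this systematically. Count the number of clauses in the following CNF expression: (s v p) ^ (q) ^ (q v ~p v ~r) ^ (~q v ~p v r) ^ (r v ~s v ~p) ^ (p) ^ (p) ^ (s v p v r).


A CNF formula is a conjunction of clauses.
Clauses are separated by ^.
Counting the conjuncts: 8 clauses.

8


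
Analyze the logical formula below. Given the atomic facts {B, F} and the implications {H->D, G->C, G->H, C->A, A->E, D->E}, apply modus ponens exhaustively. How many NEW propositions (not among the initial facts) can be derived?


Initial facts: {B, F}
Apply modus ponens to closure:
  (no implication fires)
Final known: {B, F}
New propositions: {(none)}
Count = 0

0


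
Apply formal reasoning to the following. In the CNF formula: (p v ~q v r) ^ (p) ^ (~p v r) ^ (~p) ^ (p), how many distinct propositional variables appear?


Identify each variable that appears in the formula.
Variables found: p, q, r
Count = 3

3


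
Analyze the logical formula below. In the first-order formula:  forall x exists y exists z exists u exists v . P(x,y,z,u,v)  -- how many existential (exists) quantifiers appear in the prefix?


Quantifier prefix: forall x exists y exists z exists u exists v
Mark each quantifier type:
  U E E E E
Universal count = 1, Existential count = 4
Asked for existential (exists) quantifiers: 4

4


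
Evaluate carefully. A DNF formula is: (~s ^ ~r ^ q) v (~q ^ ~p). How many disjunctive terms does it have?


A DNF formula is a disjunction of terms (conjunctions).
Terms are separated by v.
Counting the disjuncts: 2 terms.

2


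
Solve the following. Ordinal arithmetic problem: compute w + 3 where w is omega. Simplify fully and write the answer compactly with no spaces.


Compute w + 3.
Ordinal + is associative but NOT commutative; for finite n>0, n + w = w but w + n stays w+n.
w + 3 is already in normal form (a successor ordinal beyond w).
Result = w+3

w+3


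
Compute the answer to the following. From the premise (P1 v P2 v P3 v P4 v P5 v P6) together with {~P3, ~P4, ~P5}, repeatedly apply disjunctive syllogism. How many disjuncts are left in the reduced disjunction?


Original disjuncts (6): P1, P2, P3, P4, P5, P6
Negated (eliminate): ~P3, ~P4, ~P5
Remaining disjuncts: P1, P2, P6
Count = 6 - 3 = 3

3


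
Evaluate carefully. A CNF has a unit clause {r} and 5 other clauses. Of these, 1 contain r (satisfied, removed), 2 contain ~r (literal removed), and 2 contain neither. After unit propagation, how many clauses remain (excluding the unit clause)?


Satisfied (removed): 1
Shortened (remain): 2
Unchanged (remain): 2
Remaining = 2 + 2 = 4

4


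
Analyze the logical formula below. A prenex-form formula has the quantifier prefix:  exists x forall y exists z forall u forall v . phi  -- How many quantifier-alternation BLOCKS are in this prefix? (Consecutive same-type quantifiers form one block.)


Quantifier-type sequence: E A E A A  (A=forall, E=exists)
Group into maximal same-type runs:
  Ex1 | Ax1 | Ex1 | Ax2
Number of blocks = 4

4


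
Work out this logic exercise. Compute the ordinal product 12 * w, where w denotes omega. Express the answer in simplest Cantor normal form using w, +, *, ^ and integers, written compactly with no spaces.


Compute 12 * w.
Ordinal * is associative and left-distributive over +, but NOT commutative; for finite n>1, n*w = w but w*n stays w*n.
For finite n>0, n * w = sup{n*k : k<w} = w. So 12 * w = w.
Result = w

w


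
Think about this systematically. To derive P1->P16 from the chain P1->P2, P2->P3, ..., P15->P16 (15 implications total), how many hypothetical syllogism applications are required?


With 15 implications in a chain connecting 16 propositions:
P1->P2, P2->P3, ..., P15->P16
Steps needed = (number of implications) - 1 = 15 - 1 = 14

14


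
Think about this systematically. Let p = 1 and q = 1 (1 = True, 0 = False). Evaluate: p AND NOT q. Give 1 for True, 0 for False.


p = 1, q = 1
Operation: p AND NOT q
Evaluate: 1 AND NOT 1 = 0

0


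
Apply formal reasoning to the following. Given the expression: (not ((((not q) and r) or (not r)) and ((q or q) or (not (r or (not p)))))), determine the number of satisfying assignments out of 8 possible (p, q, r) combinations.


Check all 8 assignments:
p=0, q=0, r=0: 1
p=0, q=0, r=1: 1
p=0, q=1, r=0: 0
p=0, q=1, r=1: 1
p=1, q=0, r=0: 0
p=1, q=0, r=1: 1
p=1, q=1, r=0: 0
p=1, q=1, r=1: 1
Count of True = 5

5


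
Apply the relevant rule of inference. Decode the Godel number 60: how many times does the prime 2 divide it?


Factorize 60 by dividing by 2 repeatedly.
Division steps: 2 divides 60 exactly 2 time(s).
Exponent of 2 = 2

2


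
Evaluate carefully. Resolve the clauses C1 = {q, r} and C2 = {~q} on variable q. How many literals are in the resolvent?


Remove q from C1 and ~q from C2.
C1 remainder: {r}
C2 remainder: {}
Union (resolvent): {r}
Resolvent has 1 literal(s).

1


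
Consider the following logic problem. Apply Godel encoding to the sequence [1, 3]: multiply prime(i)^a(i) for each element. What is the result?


Encode each element as an exponent of the corresponding prime:
  2^1 = 2
  3^3 = 27
Product = 2 * 27 = 54

54


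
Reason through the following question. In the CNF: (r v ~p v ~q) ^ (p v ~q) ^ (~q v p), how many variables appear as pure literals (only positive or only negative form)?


Check each variable for pure literal status:
p: mixed (not pure)
q: pure negative
r: pure positive
Pure literal count = 2

2


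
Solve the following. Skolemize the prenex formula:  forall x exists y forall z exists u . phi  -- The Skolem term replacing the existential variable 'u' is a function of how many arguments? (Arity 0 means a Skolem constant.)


Quantifier prefix: forall x exists y forall z exists u
'u' is existentially quantified at position 4.
Universal variables preceding it: x, z
Skolem function arity = 2

2


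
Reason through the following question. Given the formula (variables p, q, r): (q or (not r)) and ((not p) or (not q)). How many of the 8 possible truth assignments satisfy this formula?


Evaluate all 8 assignments for p, q, r:
p=0, q=0, r=0: 1
p=0, q=0, r=1: 0
p=0, q=1, r=0: 1
p=0, q=1, r=1: 1
p=1, q=0, r=0: 1
p=1, q=0, r=1: 0
p=1, q=1, r=0: 0
p=1, q=1, r=1: 0
Satisfying count = 4

4


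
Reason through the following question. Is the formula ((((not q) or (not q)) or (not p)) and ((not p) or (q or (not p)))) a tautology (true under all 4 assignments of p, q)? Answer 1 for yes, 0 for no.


Check all 4 assignments:
p=0, q=0: 1
p=0, q=1: 1
p=1, q=0: 0
p=1, q=1: 0
Satisfying count = 2/4.
Tautology iff count = 4: no.

0


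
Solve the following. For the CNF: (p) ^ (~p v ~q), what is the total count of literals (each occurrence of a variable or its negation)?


Counting literals in each clause:
Clause 1: 1 literal(s)
Clause 2: 2 literal(s)
Total = 3

3


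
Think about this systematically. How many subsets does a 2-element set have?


The power set of a set with n elements has 2^n elements.
|P(S)| = 2^2 = 4

4


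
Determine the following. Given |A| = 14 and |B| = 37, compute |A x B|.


The Cartesian product A x B contains all ordered pairs (a, b).
|A x B| = |A| * |B| = 14 * 37 = 518

518


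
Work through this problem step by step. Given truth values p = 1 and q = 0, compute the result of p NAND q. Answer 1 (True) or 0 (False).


p = 1, q = 0
Operation: p NAND q
Evaluate: 1 NAND 0 = 1

1


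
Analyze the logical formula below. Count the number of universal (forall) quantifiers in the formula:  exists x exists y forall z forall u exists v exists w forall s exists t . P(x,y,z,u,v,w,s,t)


Quantifier prefix: exists x exists y forall z forall u exists v exists w forall s exists t
Mark each quantifier type:
  E E U U E E U E
Universal count = 3, Existential count = 5
Asked for universal (forall) quantifiers: 3

3


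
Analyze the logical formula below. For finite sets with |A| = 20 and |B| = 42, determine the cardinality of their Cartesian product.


The Cartesian product A x B contains all ordered pairs (a, b).
|A x B| = |A| * |B| = 20 * 42 = 840

840


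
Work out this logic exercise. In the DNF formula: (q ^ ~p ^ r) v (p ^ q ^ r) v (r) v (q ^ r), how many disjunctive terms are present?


A DNF formula is a disjunction of terms (conjunctions).
Terms are separated by v.
Counting the disjuncts: 4 terms.

4


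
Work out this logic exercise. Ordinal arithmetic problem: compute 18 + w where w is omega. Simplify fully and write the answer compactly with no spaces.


Compute 18 + w.
Ordinal + is associative but NOT commutative; for finite n>0, n + w = w but w + n stays w+n.
Any finite left addend is absorbed by w on the right: 18 + w = w.
Result = w

w


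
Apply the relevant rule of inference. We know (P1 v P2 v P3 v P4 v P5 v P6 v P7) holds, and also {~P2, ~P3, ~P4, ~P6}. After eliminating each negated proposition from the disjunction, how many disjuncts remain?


Original disjuncts (7): P1, P2, P3, P4, P5, P6, P7
Negated (eliminate): ~P2, ~P3, ~P4, ~P6
Remaining disjuncts: P1, P5, P7
Count = 7 - 4 = 3

3


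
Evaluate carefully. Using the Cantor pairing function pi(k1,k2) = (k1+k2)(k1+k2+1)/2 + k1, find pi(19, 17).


k1 + k2 = 36
(k1+k2)(k1+k2+1)/2 = 36 * 37 / 2 = 666
pi = 666 + 19 = 685

685


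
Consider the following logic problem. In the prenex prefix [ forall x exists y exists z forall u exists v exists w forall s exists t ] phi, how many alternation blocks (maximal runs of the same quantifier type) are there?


Quantifier-type sequence: A E E A E E A E  (A=forall, E=exists)
Group into maximal same-type runs:
  Ax1 | Ex2 | Ax1 | Ex2 | Ax1 | Ex1
Number of blocks = 6

6


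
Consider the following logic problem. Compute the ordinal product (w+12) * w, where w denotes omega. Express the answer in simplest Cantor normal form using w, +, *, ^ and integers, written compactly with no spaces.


Compute (w+12) * w.
Ordinal * is associative and left-distributive over +, but NOT commutative; for finite n>1, n*w = w but w*n stays w*n.
(w+12) * w = sup{(w+12)*k : k<w} = sup{w*k+12} = w^2 (the +12 tail is absorbed in the limit).
Result = w^2

w^2


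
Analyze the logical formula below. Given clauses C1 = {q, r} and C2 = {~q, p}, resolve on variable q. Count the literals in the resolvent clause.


Remove q from C1 and ~q from C2.
C1 remainder: {r}
C2 remainder: {p}
Union (resolvent): {p, r}
Resolvent has 2 literal(s).

2


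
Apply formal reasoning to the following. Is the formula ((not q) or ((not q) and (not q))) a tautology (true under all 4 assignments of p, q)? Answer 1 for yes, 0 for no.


Check all 4 assignments:
p=0, q=0: 1
p=0, q=1: 0
p=1, q=0: 1
p=1, q=1: 0
Satisfying count = 2/4.
Tautology iff count = 4: no.

0


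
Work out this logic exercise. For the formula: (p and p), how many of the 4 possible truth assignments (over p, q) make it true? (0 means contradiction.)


Check all 4 assignments:
p=0, q=0: 0
p=0, q=1: 0
p=1, q=0: 1
p=1, q=1: 1
Count of True = 2

2


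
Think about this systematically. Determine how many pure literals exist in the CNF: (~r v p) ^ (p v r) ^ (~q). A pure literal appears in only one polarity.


Check each variable for pure literal status:
p: pure positive
q: pure negative
r: mixed (not pure)
Pure literal count = 2

2


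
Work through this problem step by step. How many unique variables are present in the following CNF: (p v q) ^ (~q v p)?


Identify each variable that appears in the formula.
Variables found: p, q
Count = 2

2


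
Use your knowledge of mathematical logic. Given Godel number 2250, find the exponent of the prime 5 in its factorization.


Factorize 2250 by dividing by 5 repeatedly.
Division steps: 5 divides 2250 exactly 3 time(s).
Exponent of 5 = 3

3


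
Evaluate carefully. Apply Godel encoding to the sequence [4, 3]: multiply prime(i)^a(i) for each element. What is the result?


Encode each element as an exponent of the corresponding prime:
  2^4 = 16
  3^3 = 27
Product = 16 * 27 = 432

432


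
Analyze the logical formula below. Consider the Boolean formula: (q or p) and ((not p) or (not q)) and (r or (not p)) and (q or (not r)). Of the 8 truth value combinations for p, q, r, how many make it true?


Evaluate all 8 assignments for p, q, r:
p=0, q=0, r=0: 0
p=0, q=0, r=1: 0
p=0, q=1, r=0: 1
p=0, q=1, r=1: 1
p=1, q=0, r=0: 0
p=1, q=0, r=1: 0
p=1, q=1, r=0: 0
p=1, q=1, r=1: 0
Satisfying count = 2

2


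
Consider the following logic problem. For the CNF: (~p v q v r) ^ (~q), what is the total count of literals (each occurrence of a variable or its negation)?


Counting literals in each clause:
Clause 1: 3 literal(s)
Clause 2: 1 literal(s)
Total = 4

4


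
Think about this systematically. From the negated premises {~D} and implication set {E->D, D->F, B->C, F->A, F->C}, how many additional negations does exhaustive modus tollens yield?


Initial negated facts: {~D}
Apply modus tollens to closure:
  ~D and E->D  =>  ~E
Final negated: {~D, ~E}
New negations: {~E}
Count = 1

1


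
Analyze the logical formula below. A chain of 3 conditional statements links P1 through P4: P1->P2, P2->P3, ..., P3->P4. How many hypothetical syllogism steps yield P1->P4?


With 3 implications in a chain connecting 4 propositions:
P1->P2, P2->P3, ..., P3->P4
Steps needed = (number of implications) - 1 = 3 - 1 = 2

2


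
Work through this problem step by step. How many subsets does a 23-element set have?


The power set of a set with n elements has 2^n elements.
|P(S)| = 2^23 = 8388608

8388608


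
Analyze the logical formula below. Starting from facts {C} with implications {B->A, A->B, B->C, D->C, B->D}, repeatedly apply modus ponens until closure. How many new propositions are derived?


Initial facts: {C}
Apply modus ponens to closure:
  (no implication fires)
Final known: {C}
New propositions: {(none)}
Count = 0

0


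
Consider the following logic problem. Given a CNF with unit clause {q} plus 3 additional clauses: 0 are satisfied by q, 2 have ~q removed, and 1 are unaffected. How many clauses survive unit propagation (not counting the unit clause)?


Satisfied (removed): 0
Shortened (remain): 2
Unchanged (remain): 1
Remaining = 2 + 1 = 3

3


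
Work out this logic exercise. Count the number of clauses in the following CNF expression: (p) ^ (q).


A CNF formula is a conjunction of clauses.
Clauses are separated by ^.
Counting the conjuncts: 2 clauses.

2


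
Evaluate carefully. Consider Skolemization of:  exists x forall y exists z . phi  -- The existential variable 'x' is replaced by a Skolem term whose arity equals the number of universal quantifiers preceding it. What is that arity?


Quantifier prefix: exists x forall y exists z
'x' is existentially quantified at position 1.
No universal quantifiers precede it.
Skolem function arity = 0 (a Skolem constant)

0


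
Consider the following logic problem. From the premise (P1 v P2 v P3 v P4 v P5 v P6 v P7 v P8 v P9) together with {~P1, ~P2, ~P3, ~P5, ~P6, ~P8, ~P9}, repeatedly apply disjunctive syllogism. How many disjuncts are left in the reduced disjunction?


Original disjuncts (9): P1, P2, P3, P4, P5, P6, P7, P8, P9
Negated (eliminate): ~P1, ~P2, ~P3, ~P5, ~P6, ~P8, ~P9
Remaining disjuncts: P4, P7
Count = 9 - 7 = 2

2


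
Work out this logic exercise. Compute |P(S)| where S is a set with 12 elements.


The power set of a set with n elements has 2^n elements.
|P(S)| = 2^12 = 4096

4096


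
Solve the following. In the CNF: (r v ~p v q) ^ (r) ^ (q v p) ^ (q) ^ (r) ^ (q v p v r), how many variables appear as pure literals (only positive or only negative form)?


Check each variable for pure literal status:
p: mixed (not pure)
q: pure positive
r: pure positive
Pure literal count = 2

2


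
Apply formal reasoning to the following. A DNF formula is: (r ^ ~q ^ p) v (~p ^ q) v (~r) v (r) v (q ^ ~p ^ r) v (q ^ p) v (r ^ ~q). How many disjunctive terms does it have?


A DNF formula is a disjunction of terms (conjunctions).
Terms are separated by v.
Counting the disjuncts: 7 terms.

7


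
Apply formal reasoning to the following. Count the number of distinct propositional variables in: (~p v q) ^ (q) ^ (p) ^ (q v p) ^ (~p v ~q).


Identify each variable that appears in the formula.
Variables found: p, q
Count = 2

2


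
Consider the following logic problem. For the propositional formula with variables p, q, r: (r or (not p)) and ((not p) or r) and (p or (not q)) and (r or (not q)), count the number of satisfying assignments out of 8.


Evaluate all 8 assignments for p, q, r:
p=0, q=0, r=0: 1
p=0, q=0, r=1: 1
p=0, q=1, r=0: 0
p=0, q=1, r=1: 0
p=1, q=0, r=0: 0
p=1, q=0, r=1: 1
p=1, q=1, r=0: 0
p=1, q=1, r=1: 1
Satisfying count = 4

4


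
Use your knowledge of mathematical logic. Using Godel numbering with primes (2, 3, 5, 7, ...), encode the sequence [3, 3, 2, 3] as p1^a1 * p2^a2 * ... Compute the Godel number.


Encode each element as an exponent of the corresponding prime:
  2^3 = 8
  3^3 = 27
  5^2 = 25
  7^3 = 343
Product = 8 * 27 * 25 * 343 = 1852200

1852200


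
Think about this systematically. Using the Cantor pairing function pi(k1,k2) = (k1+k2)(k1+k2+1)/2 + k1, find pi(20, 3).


k1 + k2 = 23
(k1+k2)(k1+k2+1)/2 = 23 * 24 / 2 = 276
pi = 276 + 20 = 296

296


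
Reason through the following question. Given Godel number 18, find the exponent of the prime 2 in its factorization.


Factorize 18 by dividing by 2 repeatedly.
Division steps: 2 divides 18 exactly 1 time(s).
Exponent of 2 = 1

1


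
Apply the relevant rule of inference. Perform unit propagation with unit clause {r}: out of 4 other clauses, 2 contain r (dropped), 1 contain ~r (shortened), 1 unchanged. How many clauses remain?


Satisfied (removed): 2
Shortened (remain): 1
Unchanged (remain): 1
Remaining = 1 + 1 = 2

2


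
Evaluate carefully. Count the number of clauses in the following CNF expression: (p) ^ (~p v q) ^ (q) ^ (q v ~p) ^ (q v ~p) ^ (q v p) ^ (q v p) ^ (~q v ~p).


A CNF formula is a conjunction of clauses.
Clauses are separated by ^.
Counting the conjuncts: 8 clauses.

8


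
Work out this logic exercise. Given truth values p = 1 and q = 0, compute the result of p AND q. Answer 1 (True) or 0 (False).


p = 1, q = 0
Operation: p AND q
Evaluate: 1 AND 0 = 0

0


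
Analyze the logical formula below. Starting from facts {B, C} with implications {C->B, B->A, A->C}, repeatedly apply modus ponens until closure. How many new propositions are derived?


Initial facts: {B, C}
Apply modus ponens to closure:
  B and B->A  =>  A
Final known: {A, B, C}
New propositions: {A}
Count = 1

1


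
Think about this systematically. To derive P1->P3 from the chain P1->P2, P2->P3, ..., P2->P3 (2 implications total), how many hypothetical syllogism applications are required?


With 2 implications in a chain connecting 3 propositions:
P1->P2, P2->P3, ..., P2->P3
Steps needed = (number of implications) - 1 = 2 - 1 = 1

1


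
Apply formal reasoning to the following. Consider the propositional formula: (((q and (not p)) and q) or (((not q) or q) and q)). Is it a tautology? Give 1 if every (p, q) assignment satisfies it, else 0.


Check all 4 assignments:
p=0, q=0: 0
p=0, q=1: 1
p=1, q=0: 0
p=1, q=1: 1
Satisfying count = 2/4.
Tautology iff count = 4: no.

0


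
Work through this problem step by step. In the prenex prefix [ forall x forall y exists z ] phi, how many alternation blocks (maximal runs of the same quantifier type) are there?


Quantifier-type sequence: A A E  (A=forall, E=exists)
Group into maximal same-type runs:
  Ax2 | Ex1
Number of blocks = 2

2


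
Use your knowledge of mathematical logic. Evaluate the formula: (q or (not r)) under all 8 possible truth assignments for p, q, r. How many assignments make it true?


Check all 8 assignments:
p=0, q=0, r=0: 1
p=0, q=0, r=1: 0
p=0, q=1, r=0: 1
p=0, q=1, r=1: 1
p=1, q=0, r=0: 1
p=1, q=0, r=1: 0
p=1, q=1, r=0: 1
p=1, q=1, r=1: 1
Count of True = 6

6


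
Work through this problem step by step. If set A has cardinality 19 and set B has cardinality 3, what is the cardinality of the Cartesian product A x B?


The Cartesian product A x B contains all ordered pairs (a, b).
|A x B| = |A| * |B| = 19 * 3 = 57

57


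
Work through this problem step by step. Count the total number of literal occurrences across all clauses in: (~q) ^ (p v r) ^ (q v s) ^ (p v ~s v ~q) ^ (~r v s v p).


Counting literals in each clause:
Clause 1: 1 literal(s)
Clause 2: 2 literal(s)
Clause 3: 2 literal(s)
Clause 4: 3 literal(s)
Clause 5: 3 literal(s)
Total = 11

11


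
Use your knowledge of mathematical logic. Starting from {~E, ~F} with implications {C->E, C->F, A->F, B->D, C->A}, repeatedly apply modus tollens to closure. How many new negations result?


Initial negated facts: {~E, ~F}
Apply modus tollens to closure:
  ~E and C->E  =>  ~C
  ~F and A->F  =>  ~A
Final negated: {~A, ~C, ~E, ~F}
New negations: {~A, ~C}
Count = 2

2


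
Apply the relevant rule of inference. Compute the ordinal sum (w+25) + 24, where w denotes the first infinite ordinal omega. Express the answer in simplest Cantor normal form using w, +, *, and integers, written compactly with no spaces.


Compute (w+25) + 24.
Ordinal + is associative but NOT commutative; for finite n>0, n + w = w but w + n stays w+n.
By associativity: (w+25) + 24 = w + (25+24) = w+49.
Result = w+49

w+49


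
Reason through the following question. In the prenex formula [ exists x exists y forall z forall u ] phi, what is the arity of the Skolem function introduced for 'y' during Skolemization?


Quantifier prefix: exists x exists y forall z forall u
'y' is existentially quantified at position 2.
No universal quantifiers precede it.
Skolem function arity = 0 (a Skolem constant)

0


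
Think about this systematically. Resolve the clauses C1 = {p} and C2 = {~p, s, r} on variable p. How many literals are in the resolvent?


Remove p from C1 and ~p from C2.
C1 remainder: {}
C2 remainder: {s, r}
Union (resolvent): {r, s}
Resolvent has 2 literal(s).

2


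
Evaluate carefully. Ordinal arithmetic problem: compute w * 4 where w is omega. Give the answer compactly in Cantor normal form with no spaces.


Compute w * 4.
Ordinal * is associative and left-distributive over +, but NOT commutative; for finite n>1, n*w = w but w*n stays w*n.
w * 4 means 4 copies of w concatenated: w*4.
Result = w*4

w*4


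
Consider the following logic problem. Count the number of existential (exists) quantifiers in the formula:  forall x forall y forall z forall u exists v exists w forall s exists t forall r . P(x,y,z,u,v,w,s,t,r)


Quantifier prefix: forall x forall y forall z forall u exists v exists w forall s exists t forall r
Mark each quantifier type:
  U U U U E E U E U
Universal count = 6, Existential count = 3
Asked for existential (exists) quantifiers: 3

3


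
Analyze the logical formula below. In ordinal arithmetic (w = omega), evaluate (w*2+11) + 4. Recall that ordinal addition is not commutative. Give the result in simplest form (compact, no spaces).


Compute (w*2+11) + 4.
Ordinal + is associative but NOT commutative; for finite n>0, n + w = w but w + n stays w+n.
By associativity: (w*2+11) + 4 = w*2 + (11+4) = w*2+15.
Result = w*2+15

w*2+15


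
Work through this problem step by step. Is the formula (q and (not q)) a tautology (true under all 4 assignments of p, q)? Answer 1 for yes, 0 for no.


Check all 4 assignments:
p=0, q=0: 0
p=0, q=1: 0
p=1, q=0: 0
p=1, q=1: 0
Satisfying count = 0/4.
Tautology iff count = 4: no.

0


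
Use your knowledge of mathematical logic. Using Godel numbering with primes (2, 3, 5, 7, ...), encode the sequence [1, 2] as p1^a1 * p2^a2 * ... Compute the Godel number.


Encode each element as an exponent of the corresponding prime:
  2^1 = 2
  3^2 = 9
Product = 2 * 9 = 18

18


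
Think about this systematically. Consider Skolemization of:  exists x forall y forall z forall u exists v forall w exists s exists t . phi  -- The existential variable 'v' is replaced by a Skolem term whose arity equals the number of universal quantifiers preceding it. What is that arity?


Quantifier prefix: exists x forall y forall z forall u exists v forall w exists s exists t
'v' is existentially quantified at position 5.
Universal variables preceding it: y, z, u
Skolem function arity = 3

3


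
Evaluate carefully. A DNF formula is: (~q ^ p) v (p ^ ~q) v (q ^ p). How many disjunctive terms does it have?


A DNF formula is a disjunction of terms (conjunctions).
Terms are separated by v.
Counting the disjuncts: 3 terms.

3


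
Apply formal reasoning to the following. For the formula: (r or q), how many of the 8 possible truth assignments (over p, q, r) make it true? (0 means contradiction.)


Check all 8 assignments:
p=0, q=0, r=0: 0
p=0, q=0, r=1: 1
p=0, q=1, r=0: 1
p=0, q=1, r=1: 1
p=1, q=0, r=0: 0
p=1, q=0, r=1: 1
p=1, q=1, r=0: 1
p=1, q=1, r=1: 1
Count of True = 6

6


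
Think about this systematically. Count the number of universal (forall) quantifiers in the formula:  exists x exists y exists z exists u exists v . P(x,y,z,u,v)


Quantifier prefix: exists x exists y exists z exists u exists v
Mark each quantifier type:
  E E E E E
Universal count = 0, Existential count = 5
Asked for universal (forall) quantifiers: 0

0


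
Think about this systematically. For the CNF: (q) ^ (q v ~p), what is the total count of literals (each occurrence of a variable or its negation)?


Counting literals in each clause:
Clause 1: 1 literal(s)
Clause 2: 2 literal(s)
Total = 3

3


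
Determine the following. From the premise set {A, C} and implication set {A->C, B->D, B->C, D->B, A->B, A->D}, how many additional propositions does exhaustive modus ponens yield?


Initial facts: {A, C}
Apply modus ponens to closure:
  A and A->B  =>  B
  A and A->D  =>  D
Final known: {A, B, C, D}
New propositions: {B, D}
Count = 2

2


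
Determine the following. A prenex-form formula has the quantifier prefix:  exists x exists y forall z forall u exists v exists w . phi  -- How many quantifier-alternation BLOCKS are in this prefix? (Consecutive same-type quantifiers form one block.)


Quantifier-type sequence: E E A A E E  (A=forall, E=exists)
Group into maximal same-type runs:
  Ex2 | Ax2 | Ex2
Number of blocks = 3

3


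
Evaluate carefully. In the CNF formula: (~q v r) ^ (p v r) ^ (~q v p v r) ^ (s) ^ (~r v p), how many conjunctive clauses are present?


A CNF formula is a conjunction of clauses.
Clauses are separated by ^.
Counting the conjuncts: 5 clauses.

5


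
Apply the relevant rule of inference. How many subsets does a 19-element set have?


The power set of a set with n elements has 2^n elements.
|P(S)| = 2^19 = 524288

524288


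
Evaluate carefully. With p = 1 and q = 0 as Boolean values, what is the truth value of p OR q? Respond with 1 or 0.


p = 1, q = 0
Operation: p OR q
Evaluate: 1 OR 0 = 1

1


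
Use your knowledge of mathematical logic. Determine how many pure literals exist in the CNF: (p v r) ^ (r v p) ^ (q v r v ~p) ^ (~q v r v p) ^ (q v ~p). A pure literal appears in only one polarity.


Check each variable for pure literal status:
p: mixed (not pure)
q: mixed (not pure)
r: pure positive
Pure literal count = 1

1


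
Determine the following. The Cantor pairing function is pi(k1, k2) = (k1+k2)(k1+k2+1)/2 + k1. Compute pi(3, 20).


k1 + k2 = 23
(k1+k2)(k1+k2+1)/2 = 23 * 24 / 2 = 276
pi = 276 + 3 = 279

279


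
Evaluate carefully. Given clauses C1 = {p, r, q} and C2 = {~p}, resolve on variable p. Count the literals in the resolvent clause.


Remove p from C1 and ~p from C2.
C1 remainder: {r, q}
C2 remainder: {}
Union (resolvent): {q, r}
Resolvent has 2 literal(s).

2


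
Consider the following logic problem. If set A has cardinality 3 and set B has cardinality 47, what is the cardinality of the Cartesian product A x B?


The Cartesian product A x B contains all ordered pairs (a, b).
|A x B| = |A| * |B| = 3 * 47 = 141

141


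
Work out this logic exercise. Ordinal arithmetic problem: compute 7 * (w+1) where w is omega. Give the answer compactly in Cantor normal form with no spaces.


Compute 7 * (w+1).
Ordinal * is associative and left-distributive over +, but NOT commutative; for finite n>1, n*w = w but w*n stays w*n.
By left-distributivity: 7 * (w+1) = 7*w + 7*1 = w + 7 = w+7.
Result = w+7

w+7


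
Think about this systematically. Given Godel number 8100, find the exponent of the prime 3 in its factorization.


Factorize 8100 by dividing by 3 repeatedly.
Division steps: 3 divides 8100 exactly 4 time(s).
Exponent of 3 = 4

4


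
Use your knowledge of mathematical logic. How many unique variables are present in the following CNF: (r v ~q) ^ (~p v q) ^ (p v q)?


Identify each variable that appears in the formula.
Variables found: p, q, r
Count = 3

3


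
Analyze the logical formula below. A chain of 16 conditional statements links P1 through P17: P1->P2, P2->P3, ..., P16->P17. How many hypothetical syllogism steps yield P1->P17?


With 16 implications in a chain connecting 17 propositions:
P1->P2, P2->P3, ..., P16->P17
Steps needed = (number of implications) - 1 = 16 - 1 = 15

15


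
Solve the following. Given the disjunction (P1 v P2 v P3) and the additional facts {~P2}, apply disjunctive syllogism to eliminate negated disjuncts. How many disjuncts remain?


Original disjuncts (3): P1, P2, P3
Negated (eliminate): ~P2
Remaining disjuncts: P1, P3
Count = 3 - 1 = 2

2


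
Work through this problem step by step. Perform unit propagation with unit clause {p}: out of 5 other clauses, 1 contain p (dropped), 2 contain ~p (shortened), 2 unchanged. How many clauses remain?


Satisfied (removed): 1
Shortened (remain): 2
Unchanged (remain): 2
Remaining = 2 + 2 = 4

4


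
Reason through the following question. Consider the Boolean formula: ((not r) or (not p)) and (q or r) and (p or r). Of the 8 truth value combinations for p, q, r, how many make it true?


Evaluate all 8 assignments for p, q, r:
p=0, q=0, r=0: 0
p=0, q=0, r=1: 1
p=0, q=1, r=0: 0
p=0, q=1, r=1: 1
p=1, q=0, r=0: 0
p=1, q=0, r=1: 0
p=1, q=1, r=0: 1
p=1, q=1, r=1: 0
Satisfying count = 3

3


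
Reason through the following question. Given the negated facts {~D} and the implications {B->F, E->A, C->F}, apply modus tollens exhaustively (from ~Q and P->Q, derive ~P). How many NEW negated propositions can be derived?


Initial negated facts: {~D}
Apply modus tollens to closure:
  (no implication fires)
Final negated: {~D}
New negations: {(none)}
Count = 0

0


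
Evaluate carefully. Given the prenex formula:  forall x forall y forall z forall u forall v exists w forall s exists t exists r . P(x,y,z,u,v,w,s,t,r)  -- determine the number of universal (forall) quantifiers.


Quantifier prefix: forall x forall y forall z forall u forall v exists w forall s exists t exists r
Mark each quantifier type:
  U U U U U E U E E
Universal count = 6, Existential count = 3
Asked for universal (forall) quantifiers: 6

6


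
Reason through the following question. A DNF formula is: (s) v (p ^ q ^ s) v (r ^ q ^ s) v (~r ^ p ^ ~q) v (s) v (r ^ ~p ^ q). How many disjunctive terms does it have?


A DNF formula is a disjunction of terms (conjunctions).
Terms are separated by v.
Counting the disjuncts: 6 terms.

6


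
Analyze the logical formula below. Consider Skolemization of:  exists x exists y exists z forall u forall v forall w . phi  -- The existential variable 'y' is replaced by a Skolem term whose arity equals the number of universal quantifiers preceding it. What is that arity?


Quantifier prefix: exists x exists y exists z forall u forall v forall w
'y' is existentially quantified at position 2.
No universal quantifiers precede it.
Skolem function arity = 0 (a Skolem constant)

0


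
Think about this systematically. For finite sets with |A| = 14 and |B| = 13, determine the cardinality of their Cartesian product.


The Cartesian product A x B contains all ordered pairs (a, b).
|A x B| = |A| * |B| = 14 * 13 = 182

182


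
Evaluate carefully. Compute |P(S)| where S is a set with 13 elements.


The power set of a set with n elements has 2^n elements.
|P(S)| = 2^13 = 8192

8192


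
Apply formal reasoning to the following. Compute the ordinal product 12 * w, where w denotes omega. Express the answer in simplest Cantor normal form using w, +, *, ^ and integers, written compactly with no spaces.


Compute 12 * w.
Ordinal * is associative and left-distributive over +, but NOT commutative; for finite n>1, n*w = w but w*n stays w*n.
For finite n>0, n * w = sup{n*k : k<w} = w. So 12 * w = w.
Result = w

w


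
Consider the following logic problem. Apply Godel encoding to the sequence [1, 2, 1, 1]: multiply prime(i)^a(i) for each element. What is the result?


Encode each element as an exponent of the corresponding prime:
  2^1 = 2
  3^2 = 9
  5^1 = 5
  7^1 = 7
Product = 2 * 9 * 5 * 7 = 630

630


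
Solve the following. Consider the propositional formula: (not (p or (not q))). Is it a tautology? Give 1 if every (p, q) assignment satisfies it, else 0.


Check all 4 assignments:
p=0, q=0: 0
p=0, q=1: 1
p=1, q=0: 0
p=1, q=1: 0
Satisfying count = 1/4.
Tautology iff count = 4: no.

0


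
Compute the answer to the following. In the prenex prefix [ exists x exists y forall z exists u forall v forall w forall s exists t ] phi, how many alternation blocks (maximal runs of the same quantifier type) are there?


Quantifier-type sequence: E E A E A A A E  (A=forall, E=exists)
Group into maximal same-type runs:
  Ex2 | Ax1 | Ex1 | Ax3 | Ex1
Number of blocks = 5

5


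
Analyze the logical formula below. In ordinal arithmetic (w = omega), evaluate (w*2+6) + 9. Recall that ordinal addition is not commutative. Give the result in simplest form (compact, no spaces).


Compute (w*2+6) + 9.
Ordinal + is associative but NOT commutative; for finite n>0, n + w = w but w + n stays w+n.
By associativity: (w*2+6) + 9 = w*2 + (6+9) = w*2+15.
Result = w*2+15

w*2+15


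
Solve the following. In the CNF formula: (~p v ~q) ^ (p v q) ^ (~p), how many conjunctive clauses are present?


A CNF formula is a conjunction of clauses.
Clauses are separated by ^.
Counting the conjuncts: 3 clauses.

3


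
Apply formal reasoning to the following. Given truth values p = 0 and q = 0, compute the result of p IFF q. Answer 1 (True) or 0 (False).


p = 0, q = 0
Operation: p IFF q
Evaluate: 0 IFF 0 = 1

1


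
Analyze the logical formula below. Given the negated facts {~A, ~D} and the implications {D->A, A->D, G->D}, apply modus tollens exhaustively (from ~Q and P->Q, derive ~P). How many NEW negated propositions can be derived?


Initial negated facts: {~A, ~D}
Apply modus tollens to closure:
  ~D and G->D  =>  ~G
Final negated: {~A, ~D, ~G}
New negations: {~G}
Count = 1

1


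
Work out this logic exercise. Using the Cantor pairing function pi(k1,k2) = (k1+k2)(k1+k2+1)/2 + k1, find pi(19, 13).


k1 + k2 = 32
(k1+k2)(k1+k2+1)/2 = 32 * 33 / 2 = 528
pi = 528 + 19 = 547

547
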